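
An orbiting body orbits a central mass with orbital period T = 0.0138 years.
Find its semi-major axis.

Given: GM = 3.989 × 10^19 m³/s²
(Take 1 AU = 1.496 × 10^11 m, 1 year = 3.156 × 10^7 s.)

Convert to SI: T = 0.0138 years = 435528 s.
Invert Kepler's third law: a = (GM · T² / (4π²))^(1/3).
Substituting T = 435528 s and GM = 3.989e+19 m³/s²:
a = (3.989e+19 · (435528)² / (4π²))^(1/3) m
a ≈ 5.766e+09 m = 0.03854 AU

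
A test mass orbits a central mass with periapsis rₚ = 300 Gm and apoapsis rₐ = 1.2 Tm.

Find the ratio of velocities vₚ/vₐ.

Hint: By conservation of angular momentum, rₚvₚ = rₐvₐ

Convert to SI: rₚ = 300 Gm = 3e+11 m; rₐ = 1.2 Tm = 1.2e+12 m.
Conservation of angular momentum gives rₚvₚ = rₐvₐ, so vₚ/vₐ = rₐ/rₚ.
vₚ/vₐ = 1.2e+12 / 3e+11 ≈ 4.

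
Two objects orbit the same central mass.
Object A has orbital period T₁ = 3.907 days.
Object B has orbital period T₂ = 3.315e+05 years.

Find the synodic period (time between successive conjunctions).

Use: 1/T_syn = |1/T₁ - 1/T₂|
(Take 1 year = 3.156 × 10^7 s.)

Convert to SI: T₁ = 3.907 days = 337565 s; T₂ = 3.315e+05 years = 1.04621e+13 s.
T_syn = |T₁ · T₂ / (T₁ − T₂)|.
T_syn = |337565 · 1.04621e+13 / (337565 − 1.04621e+13)| s ≈ 3.376e+05 s = 3.907 days.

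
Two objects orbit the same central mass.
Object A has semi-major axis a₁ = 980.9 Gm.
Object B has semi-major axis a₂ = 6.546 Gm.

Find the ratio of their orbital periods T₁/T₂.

Convert to SI: a₁ = 980.9 Gm = 9.809e+11 m; a₂ = 6.546 Gm = 6.546e+09 m.
From Kepler's third law, (T₁/T₂)² = (a₁/a₂)³, so T₁/T₂ = (a₁/a₂)^(3/2).
a₁/a₂ = 9.809e+11 / 6.546e+09 = 149.847.
T₁/T₂ = (149.847)^(3/2) ≈ 1834.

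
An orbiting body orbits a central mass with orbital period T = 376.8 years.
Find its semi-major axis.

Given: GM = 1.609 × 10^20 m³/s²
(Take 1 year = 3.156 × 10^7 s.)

Convert to SI: T = 376.8 years = 1.18918e+10 s.
Invert Kepler's third law: a = (GM · T² / (4π²))^(1/3).
Substituting T = 1.18918e+10 s and GM = 1.609e+20 m³/s²:
a = (1.609e+20 · (1.18918e+10)² / (4π²))^(1/3) m
a ≈ 8.322e+12 m = 8.322 Tm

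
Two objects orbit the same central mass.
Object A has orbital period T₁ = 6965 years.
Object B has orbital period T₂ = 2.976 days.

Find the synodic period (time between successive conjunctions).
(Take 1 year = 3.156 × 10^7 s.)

Convert to SI: T₁ = 6965 years = 2.19815e+11 s; T₂ = 2.976 days = 257126 s.
T_syn = |T₁ · T₂ / (T₁ − T₂)|.
T_syn = |2.19815e+11 · 257126 / (2.19815e+11 − 257126)| s ≈ 2.571e+05 s = 2.976 days.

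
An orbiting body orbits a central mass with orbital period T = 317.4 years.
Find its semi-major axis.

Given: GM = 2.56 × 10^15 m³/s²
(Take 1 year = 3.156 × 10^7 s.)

Convert to SI: T = 317.4 years = 1.00171e+10 s.
Invert Kepler's third law: a = (GM · T² / (4π²))^(1/3).
Substituting T = 1.00171e+10 s and GM = 2.56e+15 m³/s²:
a = (2.56e+15 · (1.00171e+10)² / (4π²))^(1/3) m
a ≈ 1.867e+11 m = 1.867 × 10^11 m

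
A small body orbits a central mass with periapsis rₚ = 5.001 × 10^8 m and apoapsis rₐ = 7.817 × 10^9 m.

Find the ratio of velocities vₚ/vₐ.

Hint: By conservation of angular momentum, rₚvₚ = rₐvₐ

Conservation of angular momentum gives rₚvₚ = rₐvₐ, so vₚ/vₐ = rₐ/rₚ.
vₚ/vₐ = 7.817e+09 / 5.001e+08 ≈ 15.63.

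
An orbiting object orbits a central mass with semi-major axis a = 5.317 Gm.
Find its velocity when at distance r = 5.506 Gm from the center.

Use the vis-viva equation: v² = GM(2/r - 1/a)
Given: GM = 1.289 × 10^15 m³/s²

Convert to SI: a = 5.317 Gm = 5.317e+09 m; r = 5.506 Gm = 5.506e+09 m.
Vis-viva: v = √(GM · (2/r − 1/a)).
2/r − 1/a = 2/5.506e+09 − 1/5.317e+09 = 1.75164e-10 m⁻¹.
v = √(1.289e+15 · 1.75164e-10) m/s ≈ 475.2 m/s = 475.2 m/s.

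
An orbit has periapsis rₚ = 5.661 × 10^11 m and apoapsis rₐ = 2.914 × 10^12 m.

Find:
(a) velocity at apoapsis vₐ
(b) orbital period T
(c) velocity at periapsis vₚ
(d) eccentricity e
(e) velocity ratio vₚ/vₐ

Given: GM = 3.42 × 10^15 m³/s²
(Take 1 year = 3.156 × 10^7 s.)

(a) With a = (rₚ + rₐ)/2 = 1.74005e+12 m, vₐ = √(GM (2/rₐ − 1/a)) = √(3.42e+15 · (2/2.914e+12 − 1/1.74005e+12)) m/s ≈ 19.54 m/s
(b) With a = (rₚ + rₐ)/2 = 1.74005e+12 m, T = 2π √(a³/GM) = 2π √((1.74005e+12)³/3.42e+15) s ≈ 2.466e+11 s
(c) With a = (rₚ + rₐ)/2 = 1.74005e+12 m, vₚ = √(GM (2/rₚ − 1/a)) = √(3.42e+15 · (2/5.661e+11 − 1/1.74005e+12)) m/s ≈ 100.6 m/s
(d) e = (rₐ − rₚ)/(rₐ + rₚ) = (2.914e+12 − 5.661e+11)/(2.914e+12 + 5.661e+11) ≈ 0.6747
(e) Conservation of angular momentum (rₚvₚ = rₐvₐ) gives vₚ/vₐ = rₐ/rₚ = 2.914e+12/5.661e+11 ≈ 5.148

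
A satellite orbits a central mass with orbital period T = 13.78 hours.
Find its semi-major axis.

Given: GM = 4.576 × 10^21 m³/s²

Convert to SI: T = 13.78 hours = 49608 s.
Invert Kepler's third law: a = (GM · T² / (4π²))^(1/3).
Substituting T = 49608 s and GM = 4.576e+21 m³/s²:
a = (4.576e+21 · (49608)² / (4π²))^(1/3) m
a ≈ 6.583e+09 m = 6.583 × 10^9 m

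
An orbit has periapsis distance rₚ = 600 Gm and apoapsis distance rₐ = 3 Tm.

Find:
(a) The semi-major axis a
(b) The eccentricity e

Convert to SI: rₚ = 600 Gm = 6e+11 m; rₐ = 3 Tm = 3e+12 m.
(a) a = (rₚ + rₐ) / 2 = (6e+11 + 3e+12) / 2 ≈ 1.8e+12 m = 1.8 Tm.
(b) e = (rₐ − rₚ) / (rₐ + rₚ) = (3e+12 − 6e+11) / (3e+12 + 6e+11) ≈ 0.6667.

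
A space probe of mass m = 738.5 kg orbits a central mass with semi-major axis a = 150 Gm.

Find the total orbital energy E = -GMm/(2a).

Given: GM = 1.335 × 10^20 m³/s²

Convert to SI: a = 150 Gm = 1.5e+11 m.
E = −GMm / (2a).
E = −1.335e+20 · 738.5 / (2 · 1.5e+11) J ≈ -3.286e+11 J = -328.6 GJ.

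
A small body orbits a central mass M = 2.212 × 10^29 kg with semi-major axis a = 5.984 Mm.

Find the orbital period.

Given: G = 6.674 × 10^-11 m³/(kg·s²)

Convert to SI: a = 5.984 Mm = 5.984e+06 m.
GM = G · M = 6.674e-11 · 2.212e+29 = 1.47629e+19 m³/s².
Kepler's third law: T = 2π √(a³ / GM).
Substituting a = 5.984e+06 m and GM = 1.47629e+19 m³/s²:
T = 2π √((5.984e+06)³ / 1.47629e+19) s
T ≈ 23.94 s = 23.94 seconds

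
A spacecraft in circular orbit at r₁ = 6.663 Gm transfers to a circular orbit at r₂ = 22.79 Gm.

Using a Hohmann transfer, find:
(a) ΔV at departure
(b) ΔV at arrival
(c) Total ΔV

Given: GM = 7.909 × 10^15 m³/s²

Convert to SI: r₁ = 6.663 Gm = 6.663e+09 m; r₂ = 22.79 Gm = 2.279e+10 m.
Transfer semi-major axis: a_t = (r₁ + r₂)/2 = (6.663e+09 + 2.279e+10)/2 = 1.47265e+10 m.
Circular speeds: v₁ = √(GM/r₁) = 1089.5 m/s, v₂ = √(GM/r₂) = 589.099 m/s.
Transfer speeds (vis-viva v² = GM(2/r − 1/a_t)): v₁ᵗ = 1355.34 m/s, v₂ᵗ = 396.254 m/s.
(a) ΔV₁ = |v₁ᵗ − v₁| ≈ 265.8 m/s = 265.8 m/s.
(b) ΔV₂ = |v₂ − v₂ᵗ| ≈ 192.8 m/s = 192.8 m/s.
(c) ΔV_total = ΔV₁ + ΔV₂ ≈ 458.7 m/s = 458.7 m/s.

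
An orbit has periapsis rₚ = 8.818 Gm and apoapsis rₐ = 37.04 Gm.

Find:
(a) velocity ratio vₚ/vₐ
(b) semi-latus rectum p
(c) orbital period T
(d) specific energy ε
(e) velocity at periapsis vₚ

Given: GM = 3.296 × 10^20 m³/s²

Convert to SI: rₚ = 8.818 Gm = 8.818e+09 m; rₐ = 37.04 Gm = 3.704e+10 m.
(a) Conservation of angular momentum (rₚvₚ = rₐvₐ) gives vₚ/vₐ = rₐ/rₚ = 3.704e+10/8.818e+09 ≈ 4.2
(b) From a = (rₚ + rₐ)/2 = 2.2929e+10 m and e = (rₐ − rₚ)/(rₐ + rₚ) = 0.615422, p = a(1 − e²) = 2.2929e+10 · (1 − (0.615422)²) ≈ 1.424e+10 m
(c) With a = (rₚ + rₐ)/2 = 2.2929e+10 m, T = 2π √(a³/GM) = 2π √((2.2929e+10)³/3.296e+20) s ≈ 1.202e+06 s
(d) With a = (rₚ + rₐ)/2 = 2.2929e+10 m, ε = −GM/(2a) = −3.296e+20/(2 · 2.2929e+10) J/kg ≈ -7.187e+09 J/kg
(e) With a = (rₚ + rₐ)/2 = 2.2929e+10 m, vₚ = √(GM (2/rₚ − 1/a)) = √(3.296e+20 · (2/8.818e+09 − 1/2.2929e+10)) m/s ≈ 2.457e+05 m/s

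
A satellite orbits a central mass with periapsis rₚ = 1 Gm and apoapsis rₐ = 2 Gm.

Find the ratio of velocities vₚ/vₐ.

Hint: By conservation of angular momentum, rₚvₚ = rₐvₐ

Convert to SI: rₚ = 1 Gm = 1e+09 m; rₐ = 2 Gm = 2e+09 m.
Conservation of angular momentum gives rₚvₚ = rₐvₐ, so vₚ/vₐ = rₐ/rₚ.
vₚ/vₐ = 2e+09 / 1e+09 ≈ 2.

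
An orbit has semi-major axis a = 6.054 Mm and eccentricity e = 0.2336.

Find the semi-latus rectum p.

Convert to SI: a = 6.054 Mm = 6.054e+06 m.
p = a (1 − e²).
p = 6.054e+06 · (1 − (0.2336)²) = 6.054e+06 · 0.945431 ≈ 5.724e+06 m = 5.724 Mm.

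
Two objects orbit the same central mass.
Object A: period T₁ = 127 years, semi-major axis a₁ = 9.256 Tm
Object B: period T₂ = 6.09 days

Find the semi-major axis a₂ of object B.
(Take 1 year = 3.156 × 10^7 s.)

Convert to SI: T₁ = 127 years = 4.00812e+09 s; a₁ = 9.256 Tm = 9.256e+12 m; T₂ = 6.09 days = 526176 s.
Kepler's third law: (T₁/T₂)² = (a₁/a₂)³ ⇒ a₂ = a₁ · (T₂/T₁)^(2/3).
T₂/T₁ = 526176 / 4.00812e+09 = 0.000131278.
a₂ = 9.256e+12 · (0.000131278)^(2/3) m ≈ 2.391e+10 m = 23.91 Gm.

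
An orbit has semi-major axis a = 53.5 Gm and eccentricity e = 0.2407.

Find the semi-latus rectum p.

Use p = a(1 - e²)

Convert to SI: a = 53.5 Gm = 5.35e+10 m.
p = a (1 − e²).
p = 5.35e+10 · (1 − (0.2407)²) = 5.35e+10 · 0.942064 ≈ 5.04e+10 m = 50.4 Gm.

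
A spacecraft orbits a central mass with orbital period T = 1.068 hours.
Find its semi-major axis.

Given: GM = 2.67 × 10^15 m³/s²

Convert to SI: T = 1.068 hours = 3844.8 s.
Invert Kepler's third law: a = (GM · T² / (4π²))^(1/3).
Substituting T = 3844.8 s and GM = 2.67e+15 m³/s²:
a = (2.67e+15 · (3844.8)² / (4π²))^(1/3) m
a ≈ 9.999e+06 m = 9.999 Mm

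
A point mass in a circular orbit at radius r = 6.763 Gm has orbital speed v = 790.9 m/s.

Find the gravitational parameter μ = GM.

Convert to SI: r = 6.763 Gm = 6.763e+09 m.
For a circular orbit v² = GM/r, so GM = v² · r.
GM = (790.9)² · 6.763e+09 m³/s² ≈ 4.23e+15 m³/s² = 4.23 × 10^15 m³/s².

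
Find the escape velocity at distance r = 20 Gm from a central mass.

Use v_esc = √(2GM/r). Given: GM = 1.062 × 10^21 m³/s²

Convert to SI: r = 20 Gm = 2e+10 m.
Escape velocity comes from setting total energy to zero: ½v² − GM/r = 0 ⇒ v_esc = √(2GM / r).
v_esc = √(2 · 1.062e+21 / 2e+10) m/s ≈ 3.259e+05 m/s = 325.9 km/s.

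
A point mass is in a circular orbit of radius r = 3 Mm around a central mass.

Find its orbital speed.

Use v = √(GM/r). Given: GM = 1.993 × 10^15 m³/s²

Convert to SI: r = 3 Mm = 3e+06 m.
For a circular orbit, gravity supplies the centripetal force, so v = √(GM / r).
v = √(1.993e+15 / 3e+06) m/s ≈ 2.577e+04 m/s = 25.77 km/s.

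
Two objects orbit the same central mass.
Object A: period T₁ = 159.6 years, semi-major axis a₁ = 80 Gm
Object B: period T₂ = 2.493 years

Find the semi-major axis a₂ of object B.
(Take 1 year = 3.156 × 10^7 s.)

Convert to SI: T₁ = 159.6 years = 5.03698e+09 s; a₁ = 80 Gm = 8e+10 m; T₂ = 2.493 years = 7.86791e+07 s.
Kepler's third law: (T₁/T₂)² = (a₁/a₂)³ ⇒ a₂ = a₁ · (T₂/T₁)^(2/3).
T₂/T₁ = 7.86791e+07 / 5.03698e+09 = 0.0156203.
a₂ = 8e+10 · (0.0156203)^(2/3) m ≈ 4.999e+09 m = 4.999 Gm.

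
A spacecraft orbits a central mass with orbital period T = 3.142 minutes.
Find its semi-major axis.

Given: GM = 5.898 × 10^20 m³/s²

Convert to SI: T = 3.142 minutes = 188.52 s.
Invert Kepler's third law: a = (GM · T² / (4π²))^(1/3).
Substituting T = 188.52 s and GM = 5.898e+20 m³/s²:
a = (5.898e+20 · (188.52)² / (4π²))^(1/3) m
a ≈ 8.098e+07 m = 80.98 Mm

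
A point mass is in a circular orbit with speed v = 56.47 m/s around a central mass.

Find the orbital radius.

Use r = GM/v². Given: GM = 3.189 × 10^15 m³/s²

For a circular orbit, v² = GM / r, so r = GM / v².
r = 3.189e+15 / (56.47)² m ≈ 1e+12 m = 1 Tm.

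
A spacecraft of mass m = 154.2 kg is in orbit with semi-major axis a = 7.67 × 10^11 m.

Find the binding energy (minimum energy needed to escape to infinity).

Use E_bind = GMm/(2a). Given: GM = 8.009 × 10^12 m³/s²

Total orbital energy is E = −GMm/(2a); binding energy is E_bind = −E = GMm/(2a).
E_bind = 8.009e+12 · 154.2 / (2 · 7.67e+11) J ≈ 805.1 J = 805.1 J.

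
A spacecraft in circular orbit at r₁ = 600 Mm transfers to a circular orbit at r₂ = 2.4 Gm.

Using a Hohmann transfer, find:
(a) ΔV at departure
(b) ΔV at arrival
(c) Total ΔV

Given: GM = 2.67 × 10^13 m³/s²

Convert to SI: r₁ = 600 Mm = 6e+08 m; r₂ = 2.4 Gm = 2.4e+09 m.
Transfer semi-major axis: a_t = (r₁ + r₂)/2 = (6e+08 + 2.4e+09)/2 = 1.5e+09 m.
Circular speeds: v₁ = √(GM/r₁) = 210.95 m/s, v₂ = √(GM/r₂) = 105.475 m/s.
Transfer speeds (vis-viva v² = GM(2/r − 1/a_t)): v₁ᵗ = 266.833 m/s, v₂ᵗ = 66.7083 m/s.
(a) ΔV₁ = |v₁ᵗ − v₁| ≈ 55.88 m/s = 55.88 m/s.
(b) ΔV₂ = |v₂ − v₂ᵗ| ≈ 38.77 m/s = 38.77 m/s.
(c) ΔV_total = ΔV₁ + ΔV₂ ≈ 94.65 m/s = 94.65 m/s.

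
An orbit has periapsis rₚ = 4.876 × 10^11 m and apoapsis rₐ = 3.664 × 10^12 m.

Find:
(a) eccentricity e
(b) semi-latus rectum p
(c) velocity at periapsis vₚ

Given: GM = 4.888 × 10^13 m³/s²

(a) e = (rₐ − rₚ)/(rₐ + rₚ) = (3.664e+12 − 4.876e+11)/(3.664e+12 + 4.876e+11) ≈ 0.7651
(b) From a = (rₚ + rₐ)/2 = 2.0758e+12 m and e = (rₐ − rₚ)/(rₐ + rₚ) = 0.765103, p = a(1 − e²) = 2.0758e+12 · (1 − (0.765103)²) ≈ 8.607e+11 m
(c) With a = (rₚ + rₐ)/2 = 2.0758e+12 m, vₚ = √(GM (2/rₚ − 1/a)) = √(4.888e+13 · (2/4.876e+11 − 1/2.0758e+12)) m/s ≈ 13.3 m/s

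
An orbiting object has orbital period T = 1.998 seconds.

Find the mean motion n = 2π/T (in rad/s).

n = 2π / T.
n = 2π / 1.998 s ≈ 3.145 rad/s.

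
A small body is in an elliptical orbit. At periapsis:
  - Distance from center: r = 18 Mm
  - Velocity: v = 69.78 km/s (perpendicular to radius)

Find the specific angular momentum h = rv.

Convert to SI: r = 18 Mm = 1.8e+07 m; v = 69.78 km/s = 69780 m/s.
With v perpendicular to r, h = r · v.
h = 1.8e+07 · 69780 m²/s ≈ 1.256e+12 m²/s.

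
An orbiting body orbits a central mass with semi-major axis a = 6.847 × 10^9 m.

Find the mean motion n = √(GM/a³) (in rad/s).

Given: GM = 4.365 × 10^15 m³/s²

n = √(GM / a³).
n = √(4.365e+15 / (6.847e+09)³) rad/s ≈ 1.166e-07 rad/s.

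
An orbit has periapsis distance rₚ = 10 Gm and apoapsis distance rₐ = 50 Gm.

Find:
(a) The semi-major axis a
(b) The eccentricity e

Convert to SI: rₚ = 10 Gm = 1e+10 m; rₐ = 50 Gm = 5e+10 m.
(a) a = (rₚ + rₐ) / 2 = (1e+10 + 5e+10) / 2 ≈ 3e+10 m = 30 Gm.
(b) e = (rₐ − rₚ) / (rₐ + rₚ) = (5e+10 − 1e+10) / (5e+10 + 1e+10) ≈ 0.6667.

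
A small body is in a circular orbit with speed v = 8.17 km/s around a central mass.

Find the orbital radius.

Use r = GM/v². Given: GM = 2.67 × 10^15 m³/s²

Convert to SI: v = 8.17 km/s = 8170 m/s.
For a circular orbit, v² = GM / r, so r = GM / v².
r = 2.67e+15 / (8170)² m ≈ 4e+07 m = 40 Mm.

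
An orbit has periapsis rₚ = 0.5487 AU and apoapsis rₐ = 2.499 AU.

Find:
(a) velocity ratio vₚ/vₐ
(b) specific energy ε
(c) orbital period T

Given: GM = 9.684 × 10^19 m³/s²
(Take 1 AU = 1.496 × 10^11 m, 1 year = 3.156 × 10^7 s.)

Convert to SI: rₚ = 0.5487 AU = 8.20855e+10 m; rₐ = 2.499 AU = 3.7385e+11 m.
(a) Conservation of angular momentum (rₚvₚ = rₐvₐ) gives vₚ/vₐ = rₐ/rₚ = 3.7385e+11/8.20855e+10 ≈ 4.554
(b) With a = (rₚ + rₐ)/2 = 2.27968e+11 m, ε = −GM/(2a) = −9.684e+19/(2 · 2.27968e+11) J/kg ≈ -2.124e+08 J/kg
(c) With a = (rₚ + rₐ)/2 = 2.27968e+11 m, T = 2π √(a³/GM) = 2π √((2.27968e+11)³/9.684e+19) s ≈ 6.95e+07 s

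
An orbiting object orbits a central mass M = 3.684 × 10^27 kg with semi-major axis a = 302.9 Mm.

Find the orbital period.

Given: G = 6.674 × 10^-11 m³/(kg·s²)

Convert to SI: a = 302.9 Mm = 3.029e+08 m.
GM = G · M = 6.674e-11 · 3.684e+27 = 2.4587e+17 m³/s².
Kepler's third law: T = 2π √(a³ / GM).
Substituting a = 3.029e+08 m and GM = 2.4587e+17 m³/s²:
T = 2π √((3.029e+08)³ / 2.4587e+17) s
T ≈ 6.68e+04 s = 18.56 hours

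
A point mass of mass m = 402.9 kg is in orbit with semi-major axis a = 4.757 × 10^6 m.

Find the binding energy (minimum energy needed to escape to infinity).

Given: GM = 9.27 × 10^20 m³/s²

Total orbital energy is E = −GMm/(2a); binding energy is E_bind = −E = GMm/(2a).
E_bind = 9.27e+20 · 402.9 / (2 · 4.757e+06) J ≈ 3.926e+16 J = 39.26 PJ.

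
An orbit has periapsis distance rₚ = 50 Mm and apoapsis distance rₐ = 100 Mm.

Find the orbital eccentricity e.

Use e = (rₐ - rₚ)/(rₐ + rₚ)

Convert to SI: rₚ = 50 Mm = 5e+07 m; rₐ = 100 Mm = 1e+08 m.
e = (rₐ − rₚ) / (rₐ + rₚ).
e = (1e+08 − 5e+07) / (1e+08 + 5e+07) = 5e+07 / 1.5e+08 ≈ 0.3333.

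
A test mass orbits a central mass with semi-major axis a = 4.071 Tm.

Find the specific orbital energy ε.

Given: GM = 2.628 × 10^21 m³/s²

Convert to SI: a = 4.071 Tm = 4.071e+12 m.
ε = −GM / (2a).
ε = −2.628e+21 / (2 · 4.071e+12) J/kg ≈ -3.228e+08 J/kg = -322.8 MJ/kg.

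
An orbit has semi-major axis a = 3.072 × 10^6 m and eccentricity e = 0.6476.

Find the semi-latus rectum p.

p = a (1 − e²).
p = 3.072e+06 · (1 − (0.6476)²) = 3.072e+06 · 0.580614 ≈ 1.784e+06 m = 1.784 × 10^6 m.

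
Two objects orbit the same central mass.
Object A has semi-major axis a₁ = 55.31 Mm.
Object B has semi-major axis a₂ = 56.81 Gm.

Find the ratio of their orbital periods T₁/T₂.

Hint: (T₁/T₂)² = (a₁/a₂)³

Convert to SI: a₁ = 55.31 Mm = 5.531e+07 m; a₂ = 56.81 Gm = 5.681e+10 m.
From Kepler's third law, (T₁/T₂)² = (a₁/a₂)³, so T₁/T₂ = (a₁/a₂)^(3/2).
a₁/a₂ = 5.531e+07 / 5.681e+10 = 0.000973596.
T₁/T₂ = (0.000973596)^(3/2) ≈ 3.038e-05.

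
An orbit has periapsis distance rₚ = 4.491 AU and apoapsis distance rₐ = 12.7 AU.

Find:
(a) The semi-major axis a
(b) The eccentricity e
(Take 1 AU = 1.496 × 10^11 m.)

Convert to SI: rₚ = 4.491 AU = 6.71854e+11 m; rₐ = 12.7 AU = 1.89992e+12 m.
(a) a = (rₚ + rₐ) / 2 = (6.71854e+11 + 1.89992e+12) / 2 ≈ 1.286e+12 m = 8.595 AU.
(b) e = (rₐ − rₚ) / (rₐ + rₚ) = (1.89992e+12 − 6.71854e+11) / (1.89992e+12 + 6.71854e+11) ≈ 0.4775.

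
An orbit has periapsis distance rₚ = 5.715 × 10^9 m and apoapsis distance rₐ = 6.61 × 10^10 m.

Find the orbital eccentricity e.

e = (rₐ − rₚ) / (rₐ + rₚ).
e = (6.61e+10 − 5.715e+09) / (6.61e+10 + 5.715e+09) = 6.0385e+10 / 7.1815e+10 ≈ 0.8408.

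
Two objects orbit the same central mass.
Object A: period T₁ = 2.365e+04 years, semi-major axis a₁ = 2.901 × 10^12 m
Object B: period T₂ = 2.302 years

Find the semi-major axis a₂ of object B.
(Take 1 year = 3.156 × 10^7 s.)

Convert to SI: T₁ = 2.365e+04 years = 7.46394e+11 s; T₂ = 2.302 years = 7.26511e+07 s.
Kepler's third law: (T₁/T₂)² = (a₁/a₂)³ ⇒ a₂ = a₁ · (T₂/T₁)^(2/3).
T₂/T₁ = 7.26511e+07 / 7.46394e+11 = 9.73362e-05.
a₂ = 2.901e+12 · (9.73362e-05)^(2/3) m ≈ 6.139e+09 m = 6.139 × 10^9 m.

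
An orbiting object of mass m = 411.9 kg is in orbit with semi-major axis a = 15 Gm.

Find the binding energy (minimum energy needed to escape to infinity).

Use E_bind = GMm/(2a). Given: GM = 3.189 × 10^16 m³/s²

Convert to SI: a = 15 Gm = 1.5e+10 m.
Total orbital energy is E = −GMm/(2a); binding energy is E_bind = −E = GMm/(2a).
E_bind = 3.189e+16 · 411.9 / (2 · 1.5e+10) J ≈ 4.378e+08 J = 437.8 MJ.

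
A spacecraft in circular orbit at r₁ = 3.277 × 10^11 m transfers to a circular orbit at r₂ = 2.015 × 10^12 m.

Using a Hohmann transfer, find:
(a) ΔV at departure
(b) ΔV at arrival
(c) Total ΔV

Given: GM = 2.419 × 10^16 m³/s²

Transfer semi-major axis: a_t = (r₁ + r₂)/2 = (3.277e+11 + 2.015e+12)/2 = 1.17135e+12 m.
Circular speeds: v₁ = √(GM/r₁) = 271.694 m/s, v₂ = √(GM/r₂) = 109.567 m/s.
Transfer speeds (vis-viva v² = GM(2/r − 1/a_t)): v₁ᵗ = 356.348 m/s, v₂ᵗ = 57.9529 m/s.
(a) ΔV₁ = |v₁ᵗ − v₁| ≈ 84.65 m/s = 84.65 m/s.
(b) ΔV₂ = |v₂ − v₂ᵗ| ≈ 51.61 m/s = 51.61 m/s.
(c) ΔV_total = ΔV₁ + ΔV₂ ≈ 136.3 m/s = 136.3 m/s.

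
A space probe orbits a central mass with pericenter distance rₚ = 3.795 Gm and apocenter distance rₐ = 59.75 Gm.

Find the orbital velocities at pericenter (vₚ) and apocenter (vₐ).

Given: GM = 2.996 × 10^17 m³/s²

Convert to SI: rₚ = 3.795 Gm = 3.795e+09 m; rₐ = 59.75 Gm = 5.975e+10 m.
Use the vis-viva equation v² = GM(2/r − 1/a) with a = (rₚ + rₐ)/2 = (3.795e+09 + 5.975e+10)/2 = 3.17725e+10 m.
vₚ = √(GM · (2/rₚ − 1/a)) = √(2.996e+17 · (2/3.795e+09 − 1/3.17725e+10)) m/s ≈ 1.218e+04 m/s = 12.18 km/s.
vₐ = √(GM · (2/rₐ − 1/a)) = √(2.996e+17 · (2/5.975e+10 − 1/3.17725e+10)) m/s ≈ 773.9 m/s = 773.9 m/s.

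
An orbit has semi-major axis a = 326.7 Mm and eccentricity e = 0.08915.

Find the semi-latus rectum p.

Convert to SI: a = 326.7 Mm = 3.267e+08 m.
p = a (1 − e²).
p = 3.267e+08 · (1 − (0.08915)²) = 3.267e+08 · 0.992052 ≈ 3.241e+08 m = 324.1 Mm.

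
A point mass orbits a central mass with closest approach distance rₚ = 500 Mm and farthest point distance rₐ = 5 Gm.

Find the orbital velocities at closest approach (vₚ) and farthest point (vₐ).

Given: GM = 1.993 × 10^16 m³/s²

Convert to SI: rₚ = 500 Mm = 5e+08 m; rₐ = 5 Gm = 5e+09 m.
Use the vis-viva equation v² = GM(2/r − 1/a) with a = (rₚ + rₐ)/2 = (5e+08 + 5e+09)/2 = 2.75e+09 m.
vₚ = √(GM · (2/rₚ − 1/a)) = √(1.993e+16 · (2/5e+08 − 1/2.75e+09)) m/s ≈ 8513 m/s = 8.513 km/s.
vₐ = √(GM · (2/rₐ − 1/a)) = √(1.993e+16 · (2/5e+09 − 1/2.75e+09)) m/s ≈ 851.3 m/s = 851.3 m/s.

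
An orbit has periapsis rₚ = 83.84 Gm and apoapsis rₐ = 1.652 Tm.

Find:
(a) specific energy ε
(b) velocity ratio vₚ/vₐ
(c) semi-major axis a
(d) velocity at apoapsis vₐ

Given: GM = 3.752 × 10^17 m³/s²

Convert to SI: rₚ = 83.84 Gm = 8.384e+10 m; rₐ = 1.652 Tm = 1.652e+12 m.
(a) With a = (rₚ + rₐ)/2 = 8.6792e+11 m, ε = −GM/(2a) = −3.752e+17/(2 · 8.6792e+11) J/kg ≈ -2.161e+05 J/kg
(b) Conservation of angular momentum (rₚvₚ = rₐvₐ) gives vₚ/vₐ = rₐ/rₚ = 1.652e+12/8.384e+10 ≈ 19.7
(c) a = (rₚ + rₐ)/2 = (8.384e+10 + 1.652e+12)/2 ≈ 8.679e+11 m
(d) With a = (rₚ + rₐ)/2 = 8.6792e+11 m, vₐ = √(GM (2/rₐ − 1/a)) = √(3.752e+17 · (2/1.652e+12 − 1/8.6792e+11)) m/s ≈ 148.1 m/s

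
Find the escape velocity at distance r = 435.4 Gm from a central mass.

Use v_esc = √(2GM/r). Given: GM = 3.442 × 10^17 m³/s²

Convert to SI: r = 435.4 Gm = 4.354e+11 m.
Escape velocity comes from setting total energy to zero: ½v² − GM/r = 0 ⇒ v_esc = √(2GM / r).
v_esc = √(2 · 3.442e+17 / 4.354e+11) m/s ≈ 1257 m/s = 1.257 km/s.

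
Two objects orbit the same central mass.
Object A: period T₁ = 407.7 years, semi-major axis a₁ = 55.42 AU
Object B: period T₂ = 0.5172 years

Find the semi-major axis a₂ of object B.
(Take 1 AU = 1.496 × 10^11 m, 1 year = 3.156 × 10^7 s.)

Convert to SI: T₁ = 407.7 years = 1.2867e+10 s; a₁ = 55.42 AU = 8.29083e+12 m; T₂ = 0.5172 years = 1.63228e+07 s.
Kepler's third law: (T₁/T₂)² = (a₁/a₂)³ ⇒ a₂ = a₁ · (T₂/T₁)^(2/3).
T₂/T₁ = 1.63228e+07 / 1.2867e+10 = 0.00126858.
a₂ = 8.29083e+12 · (0.00126858)^(2/3) m ≈ 9.716e+10 m = 0.6494 AU.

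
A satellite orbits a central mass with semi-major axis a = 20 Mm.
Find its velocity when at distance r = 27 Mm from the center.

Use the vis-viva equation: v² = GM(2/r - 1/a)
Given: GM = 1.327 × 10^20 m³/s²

Convert to SI: a = 20 Mm = 2e+07 m; r = 27 Mm = 2.7e+07 m.
Vis-viva: v = √(GM · (2/r − 1/a)).
2/r − 1/a = 2/2.7e+07 − 1/2e+07 = 2.40741e-08 m⁻¹.
v = √(1.327e+20 · 2.40741e-08) m/s ≈ 1.787e+06 m/s = 1787 km/s.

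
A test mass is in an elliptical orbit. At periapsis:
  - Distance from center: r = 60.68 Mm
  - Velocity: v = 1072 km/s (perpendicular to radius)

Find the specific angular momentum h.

Convert to SI: r = 60.68 Mm = 6.068e+07 m; v = 1072 km/s = 1.072e+06 m/s.
With v perpendicular to r, h = r · v.
h = 6.068e+07 · 1.072e+06 m²/s ≈ 6.505e+13 m²/s.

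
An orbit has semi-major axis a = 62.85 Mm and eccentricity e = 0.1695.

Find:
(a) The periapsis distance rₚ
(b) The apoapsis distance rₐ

Convert to SI: a = 62.85 Mm = 6.285e+07 m.
(a) rₚ = a(1 − e) = 6.285e+07 · (1 − 0.1695) = 6.285e+07 · 0.8305 ≈ 5.22e+07 m = 52.2 Mm.
(b) rₐ = a(1 + e) = 6.285e+07 · (1 + 0.1695) = 6.285e+07 · 1.1695 ≈ 7.35e+07 m = 73.5 Mm.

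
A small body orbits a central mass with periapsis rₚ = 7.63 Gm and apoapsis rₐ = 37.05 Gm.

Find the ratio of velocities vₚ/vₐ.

Convert to SI: rₚ = 7.63 Gm = 7.63e+09 m; rₐ = 37.05 Gm = 3.705e+10 m.
Conservation of angular momentum gives rₚvₚ = rₐvₐ, so vₚ/vₐ = rₐ/rₚ.
vₚ/vₐ = 3.705e+10 / 7.63e+09 ≈ 4.856.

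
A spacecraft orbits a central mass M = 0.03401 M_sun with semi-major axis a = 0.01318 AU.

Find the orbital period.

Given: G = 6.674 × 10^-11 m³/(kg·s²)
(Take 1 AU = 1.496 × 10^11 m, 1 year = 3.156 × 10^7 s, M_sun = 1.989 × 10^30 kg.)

Convert to SI: a = 0.01318 AU = 1.97173e+09 m; M = 0.03401 M_sun = 6.76459e+28 kg.
GM = G · M = 6.674e-11 · 6.76459e+28 = 4.51469e+18 m³/s².
Kepler's third law: T = 2π √(a³ / GM).
Substituting a = 1.97173e+09 m and GM = 4.51469e+18 m³/s²:
T = 2π √((1.97173e+09)³ / 4.51469e+18) s
T ≈ 2.589e+05 s = 0.008204 years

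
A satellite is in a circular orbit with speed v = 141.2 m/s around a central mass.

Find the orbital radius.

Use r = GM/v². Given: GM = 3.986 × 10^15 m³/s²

For a circular orbit, v² = GM / r, so r = GM / v².
r = 3.986e+15 / (141.2)² m ≈ 1.999e+11 m = 199.9 Gm.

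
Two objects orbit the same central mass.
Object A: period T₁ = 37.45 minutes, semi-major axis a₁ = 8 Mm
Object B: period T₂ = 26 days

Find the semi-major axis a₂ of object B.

Convert to SI: T₁ = 37.45 minutes = 2247 s; a₁ = 8 Mm = 8e+06 m; T₂ = 26 days = 2.2464e+06 s.
Kepler's third law: (T₁/T₂)² = (a₁/a₂)³ ⇒ a₂ = a₁ · (T₂/T₁)^(2/3).
T₂/T₁ = 2.2464e+06 / 2247 = 999.733.
a₂ = 8e+06 · (999.733)^(2/3) m ≈ 7.999e+08 m = 799.9 Mm.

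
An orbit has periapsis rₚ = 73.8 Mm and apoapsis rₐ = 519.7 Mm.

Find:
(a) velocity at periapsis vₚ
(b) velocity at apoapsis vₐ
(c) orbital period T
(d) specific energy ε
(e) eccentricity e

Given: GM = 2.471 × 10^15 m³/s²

Convert to SI: rₚ = 73.8 Mm = 7.38e+07 m; rₐ = 519.7 Mm = 5.197e+08 m.
(a) With a = (rₚ + rₐ)/2 = 2.9675e+08 m, vₚ = √(GM (2/rₚ − 1/a)) = √(2.471e+15 · (2/7.38e+07 − 1/2.9675e+08)) m/s ≈ 7658 m/s
(b) With a = (rₚ + rₐ)/2 = 2.9675e+08 m, vₐ = √(GM (2/rₐ − 1/a)) = √(2.471e+15 · (2/5.197e+08 − 1/2.9675e+08)) m/s ≈ 1087 m/s
(c) With a = (rₚ + rₐ)/2 = 2.9675e+08 m, T = 2π √(a³/GM) = 2π √((2.9675e+08)³/2.471e+15) s ≈ 6.461e+05 s
(d) With a = (rₚ + rₐ)/2 = 2.9675e+08 m, ε = −GM/(2a) = −2.471e+15/(2 · 2.9675e+08) J/kg ≈ -4.163e+06 J/kg
(e) e = (rₐ − rₚ)/(rₐ + rₚ) = (5.197e+08 − 7.38e+07)/(5.197e+08 + 7.38e+07) ≈ 0.7513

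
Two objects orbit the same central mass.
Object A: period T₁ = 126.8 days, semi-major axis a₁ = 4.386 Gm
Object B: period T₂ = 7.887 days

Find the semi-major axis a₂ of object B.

Convert to SI: T₁ = 126.8 days = 1.09555e+07 s; a₁ = 4.386 Gm = 4.386e+09 m; T₂ = 7.887 days = 681437 s.
Kepler's third law: (T₁/T₂)² = (a₁/a₂)³ ⇒ a₂ = a₁ · (T₂/T₁)^(2/3).
T₂/T₁ = 681437 / 1.09555e+07 = 0.0622003.
a₂ = 4.386e+09 · (0.0622003)^(2/3) m ≈ 6.885e+08 m = 688.5 Mm.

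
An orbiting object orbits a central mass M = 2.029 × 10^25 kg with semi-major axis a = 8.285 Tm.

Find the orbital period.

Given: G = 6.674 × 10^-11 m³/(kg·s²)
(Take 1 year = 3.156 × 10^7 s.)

Convert to SI: a = 8.285 Tm = 8.285e+12 m.
GM = G · M = 6.674e-11 · 2.029e+25 = 1.35415e+15 m³/s².
Kepler's third law: T = 2π √(a³ / GM).
Substituting a = 8.285e+12 m and GM = 1.35415e+15 m³/s²:
T = 2π √((8.285e+12)³ / 1.35415e+15) s
T ≈ 4.072e+12 s = 1.29e+05 years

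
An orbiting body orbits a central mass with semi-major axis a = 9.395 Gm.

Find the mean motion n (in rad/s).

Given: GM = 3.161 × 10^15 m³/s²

Convert to SI: a = 9.395 Gm = 9.395e+09 m.
n = √(GM / a³).
n = √(3.161e+15 / (9.395e+09)³) rad/s ≈ 6.174e-08 rad/s.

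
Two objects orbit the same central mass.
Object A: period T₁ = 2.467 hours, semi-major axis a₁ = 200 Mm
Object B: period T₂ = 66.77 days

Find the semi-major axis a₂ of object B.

Convert to SI: T₁ = 2.467 hours = 8881.2 s; a₁ = 200 Mm = 2e+08 m; T₂ = 66.77 days = 5.76893e+06 s.
Kepler's third law: (T₁/T₂)² = (a₁/a₂)³ ⇒ a₂ = a₁ · (T₂/T₁)^(2/3).
T₂/T₁ = 5.76893e+06 / 8881.2 = 649.566.
a₂ = 2e+08 · (649.566)^(2/3) m ≈ 1.5e+10 m = 15 Gm.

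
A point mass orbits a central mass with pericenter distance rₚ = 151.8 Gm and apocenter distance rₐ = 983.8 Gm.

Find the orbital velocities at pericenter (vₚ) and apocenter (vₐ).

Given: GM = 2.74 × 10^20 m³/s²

Convert to SI: rₚ = 151.8 Gm = 1.518e+11 m; rₐ = 983.8 Gm = 9.838e+11 m.
Use the vis-viva equation v² = GM(2/r − 1/a) with a = (rₚ + rₐ)/2 = (1.518e+11 + 9.838e+11)/2 = 5.678e+11 m.
vₚ = √(GM · (2/rₚ − 1/a)) = √(2.74e+20 · (2/1.518e+11 − 1/5.678e+11)) m/s ≈ 5.592e+04 m/s = 55.92 km/s.
vₐ = √(GM · (2/rₐ − 1/a)) = √(2.74e+20 · (2/9.838e+11 − 1/5.678e+11)) m/s ≈ 8629 m/s = 8.629 km/s.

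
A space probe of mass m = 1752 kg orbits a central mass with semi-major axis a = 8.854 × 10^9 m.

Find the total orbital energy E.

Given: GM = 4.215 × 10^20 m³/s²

E = −GMm / (2a).
E = −4.215e+20 · 1752 / (2 · 8.854e+09) J ≈ -4.17e+13 J = -41.7 TJ.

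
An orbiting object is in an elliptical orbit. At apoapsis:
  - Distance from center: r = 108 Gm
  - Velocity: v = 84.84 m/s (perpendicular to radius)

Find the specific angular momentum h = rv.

Convert to SI: r = 108 Gm = 1.08e+11 m.
With v perpendicular to r, h = r · v.
h = 1.08e+11 · 84.84 m²/s ≈ 9.163e+12 m²/s.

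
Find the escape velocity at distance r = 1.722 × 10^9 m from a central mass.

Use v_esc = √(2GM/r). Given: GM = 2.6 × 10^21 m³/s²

Escape velocity comes from setting total energy to zero: ½v² − GM/r = 0 ⇒ v_esc = √(2GM / r).
v_esc = √(2 · 2.6e+21 / 1.722e+09) m/s ≈ 1.738e+06 m/s = 1738 km/s.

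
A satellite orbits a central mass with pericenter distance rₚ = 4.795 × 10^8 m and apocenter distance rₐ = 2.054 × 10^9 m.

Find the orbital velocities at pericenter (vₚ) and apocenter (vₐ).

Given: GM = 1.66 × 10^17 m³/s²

Use the vis-viva equation v² = GM(2/r − 1/a) with a = (rₚ + rₐ)/2 = (4.795e+08 + 2.054e+09)/2 = 1.26675e+09 m.
vₚ = √(GM · (2/rₚ − 1/a)) = √(1.66e+17 · (2/4.795e+08 − 1/1.26675e+09)) m/s ≈ 2.369e+04 m/s = 23.69 km/s.
vₐ = √(GM · (2/rₐ − 1/a)) = √(1.66e+17 · (2/2.054e+09 − 1/1.26675e+09)) m/s ≈ 5531 m/s = 5.531 km/s.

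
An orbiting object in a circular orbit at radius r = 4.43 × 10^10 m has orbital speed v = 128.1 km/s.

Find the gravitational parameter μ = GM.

Convert to SI: v = 128.1 km/s = 128100 m/s.
For a circular orbit v² = GM/r, so GM = v² · r.
GM = (128100)² · 4.43e+10 m³/s² ≈ 7.269e+20 m³/s² = 7.269 × 10^20 m³/s².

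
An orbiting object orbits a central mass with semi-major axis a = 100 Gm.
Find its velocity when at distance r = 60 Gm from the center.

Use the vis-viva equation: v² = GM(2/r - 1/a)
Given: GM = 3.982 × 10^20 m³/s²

Convert to SI: a = 100 Gm = 1e+11 m; r = 60 Gm = 6e+10 m.
Vis-viva: v = √(GM · (2/r − 1/a)).
2/r − 1/a = 2/6e+10 − 1/1e+11 = 2.33333e-11 m⁻¹.
v = √(3.982e+20 · 2.33333e-11) m/s ≈ 9.639e+04 m/s = 96.39 km/s.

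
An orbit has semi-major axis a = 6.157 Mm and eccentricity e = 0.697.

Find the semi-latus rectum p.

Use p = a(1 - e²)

Convert to SI: a = 6.157 Mm = 6.157e+06 m.
p = a (1 − e²).
p = 6.157e+06 · (1 − (0.697)²) = 6.157e+06 · 0.514191 ≈ 3.166e+06 m = 3.166 Mm.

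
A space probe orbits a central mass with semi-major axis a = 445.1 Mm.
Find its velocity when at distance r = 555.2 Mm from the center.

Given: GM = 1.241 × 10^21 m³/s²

Convert to SI: a = 445.1 Mm = 4.451e+08 m; r = 555.2 Mm = 5.552e+08 m.
Vis-viva: v = √(GM · (2/r − 1/a)).
2/r − 1/a = 2/5.552e+08 − 1/4.451e+08 = 1.35562e-09 m⁻¹.
v = √(1.241e+21 · 1.35562e-09) m/s ≈ 1.297e+06 m/s = 1297 km/s.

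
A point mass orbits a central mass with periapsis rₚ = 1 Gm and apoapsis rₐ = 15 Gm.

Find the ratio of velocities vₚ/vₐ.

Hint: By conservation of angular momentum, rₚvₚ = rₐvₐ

Convert to SI: rₚ = 1 Gm = 1e+09 m; rₐ = 15 Gm = 1.5e+10 m.
Conservation of angular momentum gives rₚvₚ = rₐvₐ, so vₚ/vₐ = rₐ/rₚ.
vₚ/vₐ = 1.5e+10 / 1e+09 ≈ 15.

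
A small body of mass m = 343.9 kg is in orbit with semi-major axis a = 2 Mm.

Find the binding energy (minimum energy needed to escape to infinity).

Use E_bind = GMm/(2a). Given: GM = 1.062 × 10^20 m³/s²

Convert to SI: a = 2 Mm = 2e+06 m.
Total orbital energy is E = −GMm/(2a); binding energy is E_bind = −E = GMm/(2a).
E_bind = 1.062e+20 · 343.9 / (2 · 2e+06) J ≈ 9.131e+15 J = 9.131 PJ.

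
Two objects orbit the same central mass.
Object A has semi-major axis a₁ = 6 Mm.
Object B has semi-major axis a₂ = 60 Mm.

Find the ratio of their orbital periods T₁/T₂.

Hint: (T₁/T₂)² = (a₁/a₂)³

Convert to SI: a₁ = 6 Mm = 6e+06 m; a₂ = 60 Mm = 6e+07 m.
From Kepler's third law, (T₁/T₂)² = (a₁/a₂)³, so T₁/T₂ = (a₁/a₂)^(3/2).
a₁/a₂ = 6e+06 / 6e+07 = 0.1.
T₁/T₂ = (0.1)^(3/2) ≈ 0.03162.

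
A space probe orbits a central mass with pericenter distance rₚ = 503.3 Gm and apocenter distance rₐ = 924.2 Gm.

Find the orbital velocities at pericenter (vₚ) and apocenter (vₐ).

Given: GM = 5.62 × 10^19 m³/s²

Convert to SI: rₚ = 503.3 Gm = 5.033e+11 m; rₐ = 924.2 Gm = 9.242e+11 m.
Use the vis-viva equation v² = GM(2/r − 1/a) with a = (rₚ + rₐ)/2 = (5.033e+11 + 9.242e+11)/2 = 7.1375e+11 m.
vₚ = √(GM · (2/rₚ − 1/a)) = √(5.62e+19 · (2/5.033e+11 − 1/7.1375e+11)) m/s ≈ 1.202e+04 m/s = 12.02 km/s.
vₐ = √(GM · (2/rₐ − 1/a)) = √(5.62e+19 · (2/9.242e+11 − 1/7.1375e+11)) m/s ≈ 6548 m/s = 6.548 km/s.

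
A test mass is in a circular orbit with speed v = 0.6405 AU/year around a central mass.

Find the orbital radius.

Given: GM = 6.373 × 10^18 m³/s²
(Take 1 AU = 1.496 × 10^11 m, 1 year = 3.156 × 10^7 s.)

Convert to SI: v = 0.6405 AU/year = 3036.08 m/s.
For a circular orbit, v² = GM / r, so r = GM / v².
r = 6.373e+18 / (3036.08)² m ≈ 6.914e+11 m = 4.622 AU.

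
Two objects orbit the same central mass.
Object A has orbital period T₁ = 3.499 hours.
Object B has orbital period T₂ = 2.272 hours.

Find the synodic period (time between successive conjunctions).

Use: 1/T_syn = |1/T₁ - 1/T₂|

Convert to SI: T₁ = 3.499 hours = 12596.4 s; T₂ = 2.272 hours = 8179.2 s.
T_syn = |T₁ · T₂ / (T₁ − T₂)|.
T_syn = |12596.4 · 8179.2 / (12596.4 − 8179.2)| s ≈ 2.332e+04 s = 6.479 hours.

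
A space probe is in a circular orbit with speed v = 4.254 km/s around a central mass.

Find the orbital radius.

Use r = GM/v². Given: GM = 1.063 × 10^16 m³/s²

Convert to SI: v = 4.254 km/s = 4254 m/s.
For a circular orbit, v² = GM / r, so r = GM / v².
r = 1.063e+16 / (4254)² m ≈ 5.874e+08 m = 587.4 Mm.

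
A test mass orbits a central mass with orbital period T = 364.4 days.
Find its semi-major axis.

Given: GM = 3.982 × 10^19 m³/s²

Convert to SI: T = 364.4 days = 3.14842e+07 s.
Invert Kepler's third law: a = (GM · T² / (4π²))^(1/3).
Substituting T = 3.14842e+07 s and GM = 3.982e+19 m³/s²:
a = (3.982e+19 · (3.14842e+07)² / (4π²))^(1/3) m
a ≈ 9.999e+10 m = 99.99 Gm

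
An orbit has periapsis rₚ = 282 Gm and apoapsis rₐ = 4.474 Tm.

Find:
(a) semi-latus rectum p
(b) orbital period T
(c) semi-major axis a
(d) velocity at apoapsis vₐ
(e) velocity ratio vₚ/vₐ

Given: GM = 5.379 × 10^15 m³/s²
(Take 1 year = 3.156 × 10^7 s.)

Convert to SI: rₚ = 282 Gm = 2.82e+11 m; rₐ = 4.474 Tm = 4.474e+12 m.
(a) From a = (rₚ + rₐ)/2 = 2.378e+12 m and e = (rₐ − rₚ)/(rₐ + rₚ) = 0.881413, p = a(1 − e²) = 2.378e+12 · (1 − (0.881413)²) ≈ 5.306e+11 m
(b) With a = (rₚ + rₐ)/2 = 2.378e+12 m, T = 2π √(a³/GM) = 2π √((2.378e+12)³/5.379e+15) s ≈ 3.142e+11 s
(c) a = (rₚ + rₐ)/2 = (2.82e+11 + 4.474e+12)/2 ≈ 2.378e+12 m
(d) With a = (rₚ + rₐ)/2 = 2.378e+12 m, vₐ = √(GM (2/rₐ − 1/a)) = √(5.379e+15 · (2/4.474e+12 − 1/2.378e+12)) m/s ≈ 11.94 m/s
(e) Conservation of angular momentum (rₚvₚ = rₐvₐ) gives vₚ/vₐ = rₐ/rₚ = 4.474e+12/2.82e+11 ≈ 15.87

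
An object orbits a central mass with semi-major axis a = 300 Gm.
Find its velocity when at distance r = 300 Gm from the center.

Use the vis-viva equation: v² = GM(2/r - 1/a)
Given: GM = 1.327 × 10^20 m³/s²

Convert to SI: a = 300 Gm = 3e+11 m; r = 300 Gm = 3e+11 m.
Vis-viva: v = √(GM · (2/r − 1/a)).
2/r − 1/a = 2/3e+11 − 1/3e+11 = 3.33333e-12 m⁻¹.
v = √(1.327e+20 · 3.33333e-12) m/s ≈ 2.103e+04 m/s = 21.03 km/s.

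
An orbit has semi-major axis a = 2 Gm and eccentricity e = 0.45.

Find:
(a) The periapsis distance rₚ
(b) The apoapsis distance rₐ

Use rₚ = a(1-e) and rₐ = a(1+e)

Convert to SI: a = 2 Gm = 2e+09 m.
(a) rₚ = a(1 − e) = 2e+09 · (1 − 0.45) = 2e+09 · 0.55 ≈ 1.1e+09 m = 1.1 Gm.
(b) rₐ = a(1 + e) = 2e+09 · (1 + 0.45) = 2e+09 · 1.45 ≈ 2.9e+09 m = 2.9 Gm.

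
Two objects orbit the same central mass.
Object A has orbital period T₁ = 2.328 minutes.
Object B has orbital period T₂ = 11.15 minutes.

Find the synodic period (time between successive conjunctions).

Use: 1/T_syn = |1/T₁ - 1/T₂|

Convert to SI: T₁ = 2.328 minutes = 139.68 s; T₂ = 11.15 minutes = 669 s.
T_syn = |T₁ · T₂ / (T₁ − T₂)|.
T_syn = |139.68 · 669 / (139.68 − 669)| s ≈ 176.5 s = 2.942 minutes.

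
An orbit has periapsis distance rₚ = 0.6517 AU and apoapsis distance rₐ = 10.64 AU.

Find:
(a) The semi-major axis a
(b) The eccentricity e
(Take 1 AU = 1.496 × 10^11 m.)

Convert to SI: rₚ = 0.6517 AU = 9.74943e+10 m; rₐ = 10.64 AU = 1.59174e+12 m.
(a) a = (rₚ + rₐ) / 2 = (9.74943e+10 + 1.59174e+12) / 2 ≈ 8.446e+11 m = 5.646 AU.
(b) e = (rₐ − rₚ) / (rₐ + rₚ) = (1.59174e+12 − 9.74943e+10) / (1.59174e+12 + 9.74943e+10) ≈ 0.8846.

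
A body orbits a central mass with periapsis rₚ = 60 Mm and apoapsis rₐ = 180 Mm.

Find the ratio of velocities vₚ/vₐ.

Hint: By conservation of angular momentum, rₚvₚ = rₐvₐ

Convert to SI: rₚ = 60 Mm = 6e+07 m; rₐ = 180 Mm = 1.8e+08 m.
Conservation of angular momentum gives rₚvₚ = rₐvₐ, so vₚ/vₐ = rₐ/rₚ.
vₚ/vₐ = 1.8e+08 / 6e+07 ≈ 3.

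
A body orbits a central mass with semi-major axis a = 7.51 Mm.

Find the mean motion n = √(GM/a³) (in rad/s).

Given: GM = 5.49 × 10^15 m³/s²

Convert to SI: a = 7.51 Mm = 7.51e+06 m.
n = √(GM / a³).
n = √(5.49e+15 / (7.51e+06)³) rad/s ≈ 0.0036 rad/s.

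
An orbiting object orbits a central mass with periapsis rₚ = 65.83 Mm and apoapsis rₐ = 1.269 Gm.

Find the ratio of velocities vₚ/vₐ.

Convert to SI: rₚ = 65.83 Mm = 6.583e+07 m; rₐ = 1.269 Gm = 1.269e+09 m.
Conservation of angular momentum gives rₚvₚ = rₐvₐ, so vₚ/vₐ = rₐ/rₚ.
vₚ/vₐ = 1.269e+09 / 6.583e+07 ≈ 19.28.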